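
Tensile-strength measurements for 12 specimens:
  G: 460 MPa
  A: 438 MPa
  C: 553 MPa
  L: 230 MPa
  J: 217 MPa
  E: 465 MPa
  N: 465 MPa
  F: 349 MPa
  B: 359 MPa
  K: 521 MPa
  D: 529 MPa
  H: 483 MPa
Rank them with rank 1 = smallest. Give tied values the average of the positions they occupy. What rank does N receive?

7.5

Sorted (ascending): 217, 230, 349, 359, 438, 460, 465, 465, 483, 521, 529, 553
The 2 values of 465 occupy positions 7–8 → average rank (7+8)/2 = 7.5.
N has value 465 MPa → rank 7.5.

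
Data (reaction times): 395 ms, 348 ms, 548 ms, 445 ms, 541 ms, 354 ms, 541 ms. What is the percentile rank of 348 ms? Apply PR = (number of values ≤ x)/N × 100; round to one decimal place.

N = 7.
Strictly below 348: 0. Equal to 348: 1.
PR = 1/7 × 100 = 14.3

14.3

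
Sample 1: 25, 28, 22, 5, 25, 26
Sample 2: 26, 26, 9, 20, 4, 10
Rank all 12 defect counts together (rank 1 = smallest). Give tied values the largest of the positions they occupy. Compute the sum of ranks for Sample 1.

47

Sorted (ascending): 4, 5, 9, 10, 20, 22, 25, 25, 26, 26, 26, 28
The 2 values of 25 occupy positions 7–8 → each gets rank 8.
The 3 values of 26 occupy positions 9–11 → each gets rank 11.
Sample 1 values → pooled ranks: 25→8, 28→12, 22→6, 5→2, 25→8, 26→11
Rank sum = 8 + 12 + 6 + 2 + 8 + 11 = 47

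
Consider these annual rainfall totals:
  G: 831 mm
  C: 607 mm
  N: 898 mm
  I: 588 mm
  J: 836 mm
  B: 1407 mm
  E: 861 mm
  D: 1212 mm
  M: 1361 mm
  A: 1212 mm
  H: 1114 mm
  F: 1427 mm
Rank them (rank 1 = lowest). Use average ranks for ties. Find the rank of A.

8.5

Sorted (ascending): 588, 607, 831, 836, 861, 898, 1114, 1212, 1212, 1361, 1407, 1427
The 2 values of 1212 occupy positions 8–9 → average rank (8+9)/2 = 8.5.
A has value 1212 mm → rank 8.5.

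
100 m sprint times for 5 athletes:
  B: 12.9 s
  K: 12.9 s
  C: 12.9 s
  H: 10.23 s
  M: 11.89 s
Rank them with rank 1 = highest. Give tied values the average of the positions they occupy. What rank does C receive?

Sorted (descending): 12.9, 12.9, 12.9, 11.89, 10.23
The 3 values of 12.9 occupy positions 1–3 → average rank 2.
C has value 12.9 s → rank 2.

2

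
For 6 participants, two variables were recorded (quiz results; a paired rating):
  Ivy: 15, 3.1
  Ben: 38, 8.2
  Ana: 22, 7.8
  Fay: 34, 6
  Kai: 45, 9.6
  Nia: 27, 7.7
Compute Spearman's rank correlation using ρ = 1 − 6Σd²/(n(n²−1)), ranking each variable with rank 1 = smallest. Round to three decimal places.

0.771

Ranks of variable 1: 1, 5, 2, 4, 6, 3
Ranks of variable 2: 1, 5, 4, 2, 6, 3
d = r₁ − r₂: 0, 0, -2, 2, 0, 0
d²: 0, 0, 4, 4, 0, 0; Σd² = 8
ρ = 1 − 6·8/(6·35) = 1 − 48/210 = 0.771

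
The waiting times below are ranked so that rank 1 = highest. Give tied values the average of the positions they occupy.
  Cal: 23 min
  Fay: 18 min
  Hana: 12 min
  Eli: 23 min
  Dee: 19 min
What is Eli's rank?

1.5

Sorted (descending): 23, 23, 19, 18, 12
The 2 values of 23 occupy positions 1–2 → average rank (1+2)/2 = 1.5.
Eli has value 23 min → rank 1.5.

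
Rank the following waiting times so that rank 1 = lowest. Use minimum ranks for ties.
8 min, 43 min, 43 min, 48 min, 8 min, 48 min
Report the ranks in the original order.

1, 3, 3, 5, 1, 5

Sorted (ascending): 8, 8, 43, 43, 48, 48
The 2 values of 8 occupy positions 1–2 → each gets rank 1.
The 2 values of 43 occupy positions 3–4 → each gets rank 3.
The 2 values of 48 occupy positions 5–6 → each gets rank 5.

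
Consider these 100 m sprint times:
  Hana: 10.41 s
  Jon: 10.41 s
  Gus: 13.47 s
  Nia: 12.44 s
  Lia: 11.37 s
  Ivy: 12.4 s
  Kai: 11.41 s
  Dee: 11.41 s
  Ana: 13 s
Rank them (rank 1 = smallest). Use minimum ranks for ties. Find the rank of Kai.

4

Sorted (ascending): 10.41, 10.41, 11.37, 11.41, 11.41, 12.4, 12.44, 13, 13.47
The 2 values of 10.41 occupy positions 1–2 → each gets rank 1.
The 2 values of 11.41 occupy positions 4–5 → each gets rank 4.
Kai has value 11.41 s → rank 4.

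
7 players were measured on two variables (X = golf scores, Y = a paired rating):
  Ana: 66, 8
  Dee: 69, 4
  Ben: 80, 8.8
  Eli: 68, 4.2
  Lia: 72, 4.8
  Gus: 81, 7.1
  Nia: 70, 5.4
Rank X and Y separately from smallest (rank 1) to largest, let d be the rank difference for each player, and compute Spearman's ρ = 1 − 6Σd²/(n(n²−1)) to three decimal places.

0.321

Ranks of variable 1: 1, 3, 6, 2, 5, 7, 4
Ranks of variable 2: 6, 1, 7, 2, 3, 5, 4
d = r₁ − r₂: -5, 2, -1, 0, 2, 2, 0
d²: 25, 4, 1, 0, 4, 4, 0; Σd² = 38
ρ = 1 − 6·38/(7·48) = 1 − 228/336 = 0.321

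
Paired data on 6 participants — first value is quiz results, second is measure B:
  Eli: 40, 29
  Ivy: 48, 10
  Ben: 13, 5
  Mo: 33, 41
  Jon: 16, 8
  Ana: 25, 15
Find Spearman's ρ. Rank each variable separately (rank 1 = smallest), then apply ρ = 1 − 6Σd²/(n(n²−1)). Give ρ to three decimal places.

Ranks of variable 1: 5, 6, 1, 4, 2, 3
Ranks of variable 2: 5, 3, 1, 6, 2, 4
d = r₁ − r₂: 0, 3, 0, -2, 0, -1
d²: 0, 9, 0, 4, 0, 1; Σd² = 14
ρ = 1 − 6·14/(6·35) = 1 − 84/210 = 0.600

0.600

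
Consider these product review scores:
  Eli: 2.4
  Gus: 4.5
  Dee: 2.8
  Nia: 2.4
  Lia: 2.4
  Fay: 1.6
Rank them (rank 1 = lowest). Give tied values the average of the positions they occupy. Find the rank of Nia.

Sorted (ascending): 1.6, 2.4, 2.4, 2.4, 2.8, 4.5
The 3 values of 2.4 occupy positions 2–4 → average rank 3.
Nia has value 2.4 → rank 3.

3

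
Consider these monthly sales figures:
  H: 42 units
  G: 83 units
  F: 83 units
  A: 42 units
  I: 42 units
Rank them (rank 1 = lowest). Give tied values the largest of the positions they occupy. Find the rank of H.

Sorted (ascending): 42, 42, 42, 83, 83
The 3 values of 42 occupy positions 1–3 → each gets rank 3.
The 2 values of 83 occupy positions 4–5 → each gets rank 5.
H has value 42 units → rank 3.

3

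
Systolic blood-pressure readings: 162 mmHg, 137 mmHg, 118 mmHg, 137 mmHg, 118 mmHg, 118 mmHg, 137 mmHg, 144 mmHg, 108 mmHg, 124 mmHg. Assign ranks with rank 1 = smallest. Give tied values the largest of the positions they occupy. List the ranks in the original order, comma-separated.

Sorted (ascending): 108, 118, 118, 118, 124, 137, 137, 137, 144, 162
The 3 values of 118 occupy positions 2–4 → each gets rank 4.
The 3 values of 137 occupy positions 6–8 → each gets rank 8.

10, 8, 4, 8, 4, 4, 8, 9, 1, 5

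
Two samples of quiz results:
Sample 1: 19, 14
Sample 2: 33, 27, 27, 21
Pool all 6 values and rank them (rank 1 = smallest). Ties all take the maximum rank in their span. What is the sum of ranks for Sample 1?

3

Sorted (ascending): 14, 19, 21, 27, 27, 33
The 2 values of 27 occupy positions 4–5 → each gets rank 5.
Sample 1 values → pooled ranks: 19→2, 14→1
Rank sum = 2 + 1 = 3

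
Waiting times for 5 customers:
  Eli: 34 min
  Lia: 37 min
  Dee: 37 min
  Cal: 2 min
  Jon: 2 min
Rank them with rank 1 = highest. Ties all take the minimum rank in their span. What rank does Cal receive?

4

Sorted (descending): 37, 37, 34, 2, 2
The 2 values of 37 occupy positions 1–2 → each gets rank 1.
The 2 values of 2 occupy positions 4–5 → each gets rank 4.
Cal has value 2 min → rank 4.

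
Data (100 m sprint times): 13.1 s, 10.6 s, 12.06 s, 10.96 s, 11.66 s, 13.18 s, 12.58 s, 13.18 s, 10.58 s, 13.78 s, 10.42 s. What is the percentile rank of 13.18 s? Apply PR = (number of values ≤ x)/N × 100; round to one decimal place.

N = 11.
Strictly below 13.18: 8. Equal to 13.18: 2.
PR = 10/11 × 100 = 90.9

90.9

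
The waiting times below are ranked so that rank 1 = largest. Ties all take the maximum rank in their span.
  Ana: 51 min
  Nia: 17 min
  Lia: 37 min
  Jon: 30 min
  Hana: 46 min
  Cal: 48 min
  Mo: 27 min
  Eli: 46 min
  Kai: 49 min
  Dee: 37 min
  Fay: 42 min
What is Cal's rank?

3

Sorted (descending): 51, 49, 48, 46, 46, 42, 37, 37, 30, 27, 17
The 2 values of 46 occupy positions 4–5 → each gets rank 5.
The 2 values of 37 occupy positions 7–8 → each gets rank 8.
Cal has value 48 min → rank 3.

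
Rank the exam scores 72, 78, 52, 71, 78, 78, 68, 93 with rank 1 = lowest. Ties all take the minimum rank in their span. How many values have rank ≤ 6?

7

Sorted (ascending): 52, 68, 71, 72, 78, 78, 78, 93
The 3 values of 78 occupy positions 5–7 → each gets rank 5.
Ranks ≤ 6: {1, 2, 3, 4, 5, 5, 5} → 7 values.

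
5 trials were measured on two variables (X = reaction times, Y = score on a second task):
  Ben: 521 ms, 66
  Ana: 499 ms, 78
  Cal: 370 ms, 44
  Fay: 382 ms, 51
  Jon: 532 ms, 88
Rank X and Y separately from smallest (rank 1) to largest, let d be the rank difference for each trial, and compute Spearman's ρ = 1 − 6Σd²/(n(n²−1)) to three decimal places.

0.900

Ranks of variable 1: 4, 3, 1, 2, 5
Ranks of variable 2: 3, 4, 1, 2, 5
d = r₁ − r₂: 1, -1, 0, 0, 0
d²: 1, 1, 0, 0, 0; Σd² = 2
ρ = 1 − 6·2/(5·24) = 1 − 12/120 = 0.900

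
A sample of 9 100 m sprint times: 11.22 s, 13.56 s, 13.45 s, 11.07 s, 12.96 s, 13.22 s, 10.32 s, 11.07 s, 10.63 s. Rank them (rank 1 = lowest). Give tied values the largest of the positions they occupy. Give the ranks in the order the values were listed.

Sorted (ascending): 10.32, 10.63, 11.07, 11.07, 11.22, 12.96, 13.22, 13.45, 13.56
The 2 values of 11.07 occupy positions 3–4 → each gets rank 4.

5, 9, 8, 4, 6, 7, 1, 4, 2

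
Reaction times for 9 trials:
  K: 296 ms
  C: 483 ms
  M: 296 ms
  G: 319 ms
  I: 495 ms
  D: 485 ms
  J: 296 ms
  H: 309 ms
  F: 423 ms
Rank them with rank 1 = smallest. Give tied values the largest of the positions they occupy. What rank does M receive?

3

Sorted (ascending): 296, 296, 296, 309, 319, 423, 483, 485, 495
The 3 values of 296 occupy positions 1–3 → each gets rank 3.
M has value 296 ms → rank 3.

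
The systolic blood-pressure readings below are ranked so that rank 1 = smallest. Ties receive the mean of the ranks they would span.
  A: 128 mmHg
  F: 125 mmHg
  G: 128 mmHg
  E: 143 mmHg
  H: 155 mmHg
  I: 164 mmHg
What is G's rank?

Sorted (ascending): 125, 128, 128, 143, 155, 164
The 2 values of 128 occupy positions 2–3 → average rank (2+3)/2 = 2.5.
G has value 128 mmHg → rank 2.5.

2.5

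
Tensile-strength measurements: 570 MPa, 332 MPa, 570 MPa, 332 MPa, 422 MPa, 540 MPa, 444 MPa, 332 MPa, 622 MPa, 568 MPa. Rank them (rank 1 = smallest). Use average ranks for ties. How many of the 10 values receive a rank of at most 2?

Sorted (ascending): 332, 332, 332, 422, 444, 540, 568, 570, 570, 622
The 3 values of 332 occupy positions 1–3 → average rank 2.
The 2 values of 570 occupy positions 8–9 → average rank (8+9)/2 = 8.5.
Ranks ≤ 2: {2, 2, 2} → 3 values.

3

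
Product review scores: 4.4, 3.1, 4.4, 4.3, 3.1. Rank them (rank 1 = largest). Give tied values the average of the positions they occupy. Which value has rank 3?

4.3

Sorted (descending): 4.4, 4.4, 4.3, 3.1, 3.1
The 2 values of 4.4 occupy positions 1–2 → average rank (1+2)/2 = 1.5.
The 2 values of 3.1 occupy positions 4–5 → average rank (4+5)/2 = 4.5.
Rank 3 → value 4.3.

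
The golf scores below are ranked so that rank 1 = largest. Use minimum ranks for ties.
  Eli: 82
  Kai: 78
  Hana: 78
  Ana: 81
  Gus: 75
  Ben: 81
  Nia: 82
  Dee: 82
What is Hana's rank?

6

Sorted (descending): 82, 82, 82, 81, 81, 78, 78, 75
The 3 values of 82 occupy positions 1–3 → each gets rank 1.
The 2 values of 81 occupy positions 4–5 → each gets rank 4.
The 2 values of 78 occupy positions 6–7 → each gets rank 6.
Hana has value 78 → rank 6.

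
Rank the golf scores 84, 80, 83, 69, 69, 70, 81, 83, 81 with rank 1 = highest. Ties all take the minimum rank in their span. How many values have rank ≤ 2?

3

Sorted (descending): 84, 83, 83, 81, 81, 80, 70, 69, 69
The 2 values of 83 occupy positions 2–3 → each gets rank 2.
The 2 values of 81 occupy positions 4–5 → each gets rank 4.
The 2 values of 69 occupy positions 8–9 → each gets rank 8.
Ranks ≤ 2: {1, 2, 2} → 3 values.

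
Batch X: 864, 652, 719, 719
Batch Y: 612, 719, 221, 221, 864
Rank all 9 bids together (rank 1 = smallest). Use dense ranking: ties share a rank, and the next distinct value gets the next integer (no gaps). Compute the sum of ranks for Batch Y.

Sorted (ascending): 221, 221, 612, 652, 719, 719, 719, 864, 864
The 2 values of 221 share dense rank 1.
The 3 values of 719 share dense rank 4.
The 2 values of 864 share dense rank 5.
Remaining distinct values take the next consecutive integers.
Batch Y values → pooled ranks: 612→2, 719→4, 221→1, 221→1, 864→5
Rank sum = 2 + 4 + 1 + 1 + 5 = 13

13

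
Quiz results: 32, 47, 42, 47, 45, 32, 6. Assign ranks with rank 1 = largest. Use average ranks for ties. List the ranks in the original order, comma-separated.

5.5, 1.5, 4, 1.5, 3, 5.5, 7

Sorted (descending): 47, 47, 45, 42, 32, 32, 6
The 2 values of 47 occupy positions 1–2 → average rank (1+2)/2 = 1.5.
The 2 values of 32 occupy positions 5–6 → average rank (5+6)/2 = 5.5.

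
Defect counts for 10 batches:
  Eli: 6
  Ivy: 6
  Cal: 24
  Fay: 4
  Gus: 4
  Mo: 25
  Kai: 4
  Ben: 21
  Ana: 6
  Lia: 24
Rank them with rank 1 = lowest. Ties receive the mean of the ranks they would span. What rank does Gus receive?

Sorted (ascending): 4, 4, 4, 6, 6, 6, 21, 24, 24, 25
The 3 values of 4 occupy positions 1–3 → average rank 2.
The 3 values of 6 occupy positions 4–6 → average rank 5.
The 2 values of 24 occupy positions 8–9 → average rank (8+9)/2 = 8.5.
Gus has value 4 → rank 2.

2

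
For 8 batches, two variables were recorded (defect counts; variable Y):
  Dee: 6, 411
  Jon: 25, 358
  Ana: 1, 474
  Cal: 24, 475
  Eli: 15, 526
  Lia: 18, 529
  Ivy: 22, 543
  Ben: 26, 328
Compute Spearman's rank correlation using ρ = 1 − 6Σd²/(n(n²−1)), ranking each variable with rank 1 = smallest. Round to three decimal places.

-0.333

Ranks of variable 1: 2, 7, 1, 6, 3, 4, 5, 8
Ranks of variable 2: 3, 2, 4, 5, 6, 7, 8, 1
d = r₁ − r₂: -1, 5, -3, 1, -3, -3, -3, 7
d²: 1, 25, 9, 1, 9, 9, 9, 49; Σd² = 112
ρ = 1 − 6·112/(8·63) = 1 − 672/504 = -0.333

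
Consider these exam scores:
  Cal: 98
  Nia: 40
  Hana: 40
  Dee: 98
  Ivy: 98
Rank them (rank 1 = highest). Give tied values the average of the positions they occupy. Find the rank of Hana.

Sorted (descending): 98, 98, 98, 40, 40
The 3 values of 98 occupy positions 1–3 → average rank 2.
The 2 values of 40 occupy positions 4–5 → average rank (4+5)/2 = 4.5.
Hana has value 40 → rank 4.5.

4.5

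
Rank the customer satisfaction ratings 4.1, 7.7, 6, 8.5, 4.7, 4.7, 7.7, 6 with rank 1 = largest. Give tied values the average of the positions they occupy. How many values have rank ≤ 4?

3

Sorted (descending): 8.5, 7.7, 7.7, 6, 6, 4.7, 4.7, 4.1
The 2 values of 7.7 occupy positions 2–3 → average rank (2+3)/2 = 2.5.
The 2 values of 6 occupy positions 4–5 → average rank (4+5)/2 = 4.5.
The 2 values of 4.7 occupy positions 6–7 → average rank (6+7)/2 = 6.5.
Ranks ≤ 4: {1, 2.5, 2.5} → 3 values.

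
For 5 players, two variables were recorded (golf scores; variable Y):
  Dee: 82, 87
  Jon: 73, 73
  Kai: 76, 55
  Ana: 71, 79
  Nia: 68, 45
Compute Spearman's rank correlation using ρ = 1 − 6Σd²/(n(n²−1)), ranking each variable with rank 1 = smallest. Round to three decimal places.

Ranks of variable 1: 5, 3, 4, 2, 1
Ranks of variable 2: 5, 3, 2, 4, 1
d = r₁ − r₂: 0, 0, 2, -2, 0
d²: 0, 0, 4, 4, 0; Σd² = 8
ρ = 1 − 6·8/(5·24) = 1 − 48/120 = 0.600

0.600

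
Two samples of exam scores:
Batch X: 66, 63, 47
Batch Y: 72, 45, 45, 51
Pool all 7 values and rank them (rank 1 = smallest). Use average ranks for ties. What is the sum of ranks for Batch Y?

Sorted (ascending): 45, 45, 47, 51, 63, 66, 72
The 2 values of 45 occupy positions 1–2 → average rank (1+2)/2 = 1.5.
Batch Y values → pooled ranks: 72→7, 45→1.5, 45→1.5, 51→4
Rank sum = 7 + 1.5 + 1.5 + 4 = 14

14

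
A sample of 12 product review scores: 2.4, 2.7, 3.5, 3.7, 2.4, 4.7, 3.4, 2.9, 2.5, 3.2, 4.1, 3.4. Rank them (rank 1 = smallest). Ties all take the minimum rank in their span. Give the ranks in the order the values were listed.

1, 4, 9, 10, 1, 12, 7, 5, 3, 6, 11, 7

Sorted (ascending): 2.4, 2.4, 2.5, 2.7, 2.9, 3.2, 3.4, 3.4, 3.5, 3.7, 4.1, 4.7
The 2 values of 2.4 occupy positions 1–2 → each gets rank 1.
The 2 values of 3.4 occupy positions 7–8 → each gets rank 7.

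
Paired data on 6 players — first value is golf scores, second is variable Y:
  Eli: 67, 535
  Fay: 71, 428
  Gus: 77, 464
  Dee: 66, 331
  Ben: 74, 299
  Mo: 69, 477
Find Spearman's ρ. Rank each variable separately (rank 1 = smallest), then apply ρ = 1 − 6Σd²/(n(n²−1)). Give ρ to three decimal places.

-0.200

Ranks of variable 1: 2, 4, 6, 1, 5, 3
Ranks of variable 2: 6, 3, 4, 2, 1, 5
d = r₁ − r₂: -4, 1, 2, -1, 4, -2
d²: 16, 1, 4, 1, 16, 4; Σd² = 42
ρ = 1 − 6·42/(6·35) = 1 − 252/210 = -0.200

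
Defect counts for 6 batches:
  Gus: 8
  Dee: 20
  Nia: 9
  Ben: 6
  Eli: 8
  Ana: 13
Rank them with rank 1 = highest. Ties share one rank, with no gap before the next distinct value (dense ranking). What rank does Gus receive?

4

Sorted (descending): 20, 13, 9, 8, 8, 6
The 2 values of 8 share dense rank 4.
Remaining distinct values take the next consecutive integers.
Gus has value 8 → rank 4.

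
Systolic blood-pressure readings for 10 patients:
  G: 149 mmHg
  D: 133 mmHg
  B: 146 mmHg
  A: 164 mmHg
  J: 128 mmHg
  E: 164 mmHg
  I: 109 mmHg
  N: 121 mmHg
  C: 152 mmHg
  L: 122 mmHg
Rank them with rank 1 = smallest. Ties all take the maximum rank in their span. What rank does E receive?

Sorted (ascending): 109, 121, 122, 128, 133, 146, 149, 152, 164, 164
The 2 values of 164 occupy positions 9–10 → each gets rank 10.
E has value 164 mmHg → rank 10.

10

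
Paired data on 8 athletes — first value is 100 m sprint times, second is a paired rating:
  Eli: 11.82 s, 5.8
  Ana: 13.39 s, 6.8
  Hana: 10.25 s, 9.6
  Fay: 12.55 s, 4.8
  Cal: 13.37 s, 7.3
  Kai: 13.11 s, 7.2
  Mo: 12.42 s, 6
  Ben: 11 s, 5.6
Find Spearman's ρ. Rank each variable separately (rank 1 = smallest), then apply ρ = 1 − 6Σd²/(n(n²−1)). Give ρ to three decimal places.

0.119

Ranks of variable 1: 3, 8, 1, 5, 7, 6, 4, 2
Ranks of variable 2: 3, 5, 8, 1, 7, 6, 4, 2
d = r₁ − r₂: 0, 3, -7, 4, 0, 0, 0, 0
d²: 0, 9, 49, 16, 0, 0, 0, 0; Σd² = 74
ρ = 1 − 6·74/(8·63) = 1 − 444/504 = 0.119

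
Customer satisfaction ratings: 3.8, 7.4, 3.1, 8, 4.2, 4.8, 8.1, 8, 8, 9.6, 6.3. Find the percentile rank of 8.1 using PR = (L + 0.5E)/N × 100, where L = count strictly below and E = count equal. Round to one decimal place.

86.4

N = 11.
Strictly below 8.1: 9. Equal to 8.1: 1.
PR = (9 + 0.5·1)/11 × 100 = 86.4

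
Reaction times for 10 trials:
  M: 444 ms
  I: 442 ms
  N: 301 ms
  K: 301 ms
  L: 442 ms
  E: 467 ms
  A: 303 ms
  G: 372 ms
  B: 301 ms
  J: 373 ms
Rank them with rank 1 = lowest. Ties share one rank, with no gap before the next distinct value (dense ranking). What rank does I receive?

5

Sorted (ascending): 301, 301, 301, 303, 372, 373, 442, 442, 444, 467
The 3 values of 301 share dense rank 1.
The 2 values of 442 share dense rank 5.
Remaining distinct values take the next consecutive integers.
I has value 442 ms → rank 5.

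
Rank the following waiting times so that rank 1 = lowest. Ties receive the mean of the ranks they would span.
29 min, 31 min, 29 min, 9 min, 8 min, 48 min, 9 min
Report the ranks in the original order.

Sorted (ascending): 8, 9, 9, 29, 29, 31, 48
The 2 values of 9 occupy positions 2–3 → average rank (2+3)/2 = 2.5.
The 2 values of 29 occupy positions 4–5 → average rank (4+5)/2 = 4.5.

4.5, 6, 4.5, 2.5, 1, 7, 2.5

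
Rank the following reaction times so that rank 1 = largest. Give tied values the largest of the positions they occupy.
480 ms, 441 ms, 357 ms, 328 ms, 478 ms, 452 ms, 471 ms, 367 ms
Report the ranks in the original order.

Sorted (descending): 480, 478, 471, 452, 441, 367, 357, 328
No ties — each value takes its position as its rank.

1, 5, 7, 8, 2, 4, 3, 6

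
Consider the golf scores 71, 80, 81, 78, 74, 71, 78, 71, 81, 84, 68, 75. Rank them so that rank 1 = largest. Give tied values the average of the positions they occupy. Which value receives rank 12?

Sorted (descending): 84, 81, 81, 80, 78, 78, 75, 74, 71, 71, 71, 68
The 2 values of 81 occupy positions 2–3 → average rank (2+3)/2 = 2.5.
The 2 values of 78 occupy positions 5–6 → average rank (5+6)/2 = 5.5.
The 3 values of 71 occupy positions 9–11 → average rank 10.
Rank 12 → value 68.

68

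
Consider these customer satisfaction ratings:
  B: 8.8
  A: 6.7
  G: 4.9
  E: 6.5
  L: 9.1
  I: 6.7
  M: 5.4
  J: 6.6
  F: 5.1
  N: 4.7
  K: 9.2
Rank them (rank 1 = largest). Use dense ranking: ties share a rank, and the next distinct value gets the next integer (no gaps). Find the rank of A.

4

Sorted (descending): 9.2, 9.1, 8.8, 6.7, 6.7, 6.6, 6.5, 5.4, 5.1, 4.9, 4.7
The 2 values of 6.7 share dense rank 4.
Remaining distinct values take the next consecutive integers.
A has value 6.7 → rank 4.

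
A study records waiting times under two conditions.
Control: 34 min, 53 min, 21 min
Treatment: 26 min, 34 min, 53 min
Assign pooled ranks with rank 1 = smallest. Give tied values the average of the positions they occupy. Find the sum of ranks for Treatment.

11

Sorted (ascending): 21, 26, 34, 34, 53, 53
The 2 values of 34 occupy positions 3–4 → average rank (3+4)/2 = 3.5.
The 2 values of 53 occupy positions 5–6 → average rank (5+6)/2 = 5.5.
Treatment values → pooled ranks: 26→2, 34→3.5, 53→5.5
Rank sum = 2 + 3.5 + 5.5 = 11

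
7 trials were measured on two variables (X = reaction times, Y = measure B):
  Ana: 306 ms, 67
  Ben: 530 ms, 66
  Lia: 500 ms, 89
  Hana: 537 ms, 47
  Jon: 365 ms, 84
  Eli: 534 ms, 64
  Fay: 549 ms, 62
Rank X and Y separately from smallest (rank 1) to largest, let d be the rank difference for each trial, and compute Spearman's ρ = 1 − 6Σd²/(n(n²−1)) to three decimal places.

Ranks of variable 1: 1, 4, 3, 6, 2, 5, 7
Ranks of variable 2: 5, 4, 7, 1, 6, 3, 2
d = r₁ − r₂: -4, 0, -4, 5, -4, 2, 5
d²: 16, 0, 16, 25, 16, 4, 25; Σd² = 102
ρ = 1 − 6·102/(7·48) = 1 − 612/336 = -0.821

-0.821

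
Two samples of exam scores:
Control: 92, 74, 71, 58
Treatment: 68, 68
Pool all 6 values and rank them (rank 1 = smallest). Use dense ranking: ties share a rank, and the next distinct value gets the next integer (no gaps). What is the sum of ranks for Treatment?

Sorted (ascending): 58, 68, 68, 71, 74, 92
The 2 values of 68 share dense rank 2.
Remaining distinct values take the next consecutive integers.
Treatment values → pooled ranks: 68→2, 68→2
Rank sum = 2 + 2 = 4

4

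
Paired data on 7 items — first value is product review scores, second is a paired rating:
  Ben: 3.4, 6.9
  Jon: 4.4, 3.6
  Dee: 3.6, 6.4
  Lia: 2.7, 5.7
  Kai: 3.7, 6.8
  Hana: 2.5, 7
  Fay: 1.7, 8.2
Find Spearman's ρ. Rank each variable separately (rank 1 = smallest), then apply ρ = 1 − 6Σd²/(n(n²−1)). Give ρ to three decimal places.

Ranks of variable 1: 4, 7, 5, 3, 6, 2, 1
Ranks of variable 2: 5, 1, 3, 2, 4, 6, 7
d = r₁ − r₂: -1, 6, 2, 1, 2, -4, -6
d²: 1, 36, 4, 1, 4, 16, 36; Σd² = 98
ρ = 1 − 6·98/(7·48) = 1 − 588/336 = -0.750

-0.750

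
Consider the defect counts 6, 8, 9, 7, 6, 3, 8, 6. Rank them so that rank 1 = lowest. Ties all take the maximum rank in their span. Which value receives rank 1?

Sorted (ascending): 3, 6, 6, 6, 7, 8, 8, 9
The 3 values of 6 occupy positions 2–4 → each gets rank 4.
The 2 values of 8 occupy positions 6–7 → each gets rank 7.
Rank 1 → value 3.

3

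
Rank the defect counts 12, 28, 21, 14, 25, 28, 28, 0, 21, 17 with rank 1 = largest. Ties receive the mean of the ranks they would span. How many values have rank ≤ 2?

3

Sorted (descending): 28, 28, 28, 25, 21, 21, 17, 14, 12, 0
The 3 values of 28 occupy positions 1–3 → average rank 2.
The 2 values of 21 occupy positions 5–6 → average rank (5+6)/2 = 5.5.
Ranks ≤ 2: {2, 2, 2} → 3 values.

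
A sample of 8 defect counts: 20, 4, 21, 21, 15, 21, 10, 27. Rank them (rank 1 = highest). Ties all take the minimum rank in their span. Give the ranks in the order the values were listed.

5, 8, 2, 2, 6, 2, 7, 1

Sorted (descending): 27, 21, 21, 21, 20, 15, 10, 4
The 3 values of 21 occupy positions 2–4 → each gets rank 2.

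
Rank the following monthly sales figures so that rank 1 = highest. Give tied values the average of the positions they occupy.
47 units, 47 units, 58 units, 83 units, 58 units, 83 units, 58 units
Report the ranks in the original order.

Sorted (descending): 83, 83, 58, 58, 58, 47, 47
The 2 values of 83 occupy positions 1–2 → average rank (1+2)/2 = 1.5.
The 3 values of 58 occupy positions 3–5 → average rank 4.
The 2 values of 47 occupy positions 6–7 → average rank (6+7)/2 = 6.5.

6.5, 6.5, 4, 1.5, 4, 1.5, 4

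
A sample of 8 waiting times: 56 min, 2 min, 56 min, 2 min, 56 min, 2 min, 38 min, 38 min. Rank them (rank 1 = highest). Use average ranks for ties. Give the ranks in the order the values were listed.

2, 7, 2, 7, 2, 7, 4.5, 4.5

Sorted (descending): 56, 56, 56, 38, 38, 2, 2, 2
The 3 values of 56 occupy positions 1–3 → average rank 2.
The 2 values of 38 occupy positions 4–5 → average rank (4+5)/2 = 4.5.
The 3 values of 2 occupy positions 6–8 → average rank 7.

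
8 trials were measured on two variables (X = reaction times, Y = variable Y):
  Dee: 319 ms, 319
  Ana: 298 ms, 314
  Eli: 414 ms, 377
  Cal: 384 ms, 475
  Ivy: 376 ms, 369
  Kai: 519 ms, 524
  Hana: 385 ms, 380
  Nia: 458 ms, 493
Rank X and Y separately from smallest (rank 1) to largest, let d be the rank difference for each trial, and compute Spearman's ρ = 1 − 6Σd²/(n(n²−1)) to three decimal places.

Ranks of variable 1: 2, 1, 6, 4, 3, 8, 5, 7
Ranks of variable 2: 2, 1, 4, 6, 3, 8, 5, 7
d = r₁ − r₂: 0, 0, 2, -2, 0, 0, 0, 0
d²: 0, 0, 4, 4, 0, 0, 0, 0; Σd² = 8
ρ = 1 − 6·8/(8·63) = 1 − 48/504 = 0.905

0.905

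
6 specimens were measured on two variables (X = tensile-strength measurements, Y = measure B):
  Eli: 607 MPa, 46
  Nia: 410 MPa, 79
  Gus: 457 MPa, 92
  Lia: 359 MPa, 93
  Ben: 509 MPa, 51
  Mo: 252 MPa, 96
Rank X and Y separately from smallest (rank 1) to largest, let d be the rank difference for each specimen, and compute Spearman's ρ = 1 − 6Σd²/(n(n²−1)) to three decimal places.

-0.943

Ranks of variable 1: 6, 3, 4, 2, 5, 1
Ranks of variable 2: 1, 3, 4, 5, 2, 6
d = r₁ − r₂: 5, 0, 0, -3, 3, -5
d²: 25, 0, 0, 9, 9, 25; Σd² = 68
ρ = 1 − 6·68/(6·35) = 1 − 408/210 = -0.943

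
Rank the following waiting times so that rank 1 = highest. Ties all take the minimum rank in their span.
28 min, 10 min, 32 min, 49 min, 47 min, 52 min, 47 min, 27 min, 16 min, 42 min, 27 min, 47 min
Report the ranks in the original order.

8, 12, 7, 2, 3, 1, 3, 9, 11, 6, 9, 3

Sorted (descending): 52, 49, 47, 47, 47, 42, 32, 28, 27, 27, 16, 10
The 3 values of 47 occupy positions 3–5 → each gets rank 3.
The 2 values of 27 occupy positions 9–10 → each gets rank 9.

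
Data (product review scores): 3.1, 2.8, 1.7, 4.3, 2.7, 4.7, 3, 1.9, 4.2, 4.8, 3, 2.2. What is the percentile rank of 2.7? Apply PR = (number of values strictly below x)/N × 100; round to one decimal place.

N = 12.
Strictly below 2.7: 3. Equal to 2.7: 1.
PR = 3/12 × 100 = 25.0

25.0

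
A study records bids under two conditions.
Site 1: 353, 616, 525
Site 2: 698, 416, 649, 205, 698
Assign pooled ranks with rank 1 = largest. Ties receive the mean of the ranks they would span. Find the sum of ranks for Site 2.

20

Sorted (descending): 698, 698, 649, 616, 525, 416, 353, 205
The 2 values of 698 occupy positions 1–2 → average rank (1+2)/2 = 1.5.
Site 2 values → pooled ranks: 698→1.5, 416→6, 649→3, 205→8, 698→1.5
Rank sum = 1.5 + 6 + 3 + 8 + 1.5 = 20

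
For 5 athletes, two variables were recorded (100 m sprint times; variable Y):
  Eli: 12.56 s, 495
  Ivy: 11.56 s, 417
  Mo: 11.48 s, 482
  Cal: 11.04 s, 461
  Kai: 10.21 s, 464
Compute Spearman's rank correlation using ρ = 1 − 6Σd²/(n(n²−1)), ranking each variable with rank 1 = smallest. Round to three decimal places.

Ranks of variable 1: 5, 4, 3, 2, 1
Ranks of variable 2: 5, 1, 4, 2, 3
d = r₁ − r₂: 0, 3, -1, 0, -2
d²: 0, 9, 1, 0, 4; Σd² = 14
ρ = 1 − 6·14/(5·24) = 1 − 84/120 = 0.300

0.300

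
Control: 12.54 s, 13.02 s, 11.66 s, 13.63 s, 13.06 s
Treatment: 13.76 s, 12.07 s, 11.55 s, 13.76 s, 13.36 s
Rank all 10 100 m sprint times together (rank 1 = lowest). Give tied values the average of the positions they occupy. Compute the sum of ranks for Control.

25

Sorted (ascending): 11.55, 11.66, 12.07, 12.54, 13.02, 13.06, 13.36, 13.63, 13.76, 13.76
The 2 values of 13.76 occupy positions 9–10 → average rank (9+10)/2 = 9.5.
Control values → pooled ranks: 12.54→4, 13.02→5, 11.66→2, 13.63→8, 13.06→6
Rank sum = 4 + 5 + 2 + 8 + 6 = 25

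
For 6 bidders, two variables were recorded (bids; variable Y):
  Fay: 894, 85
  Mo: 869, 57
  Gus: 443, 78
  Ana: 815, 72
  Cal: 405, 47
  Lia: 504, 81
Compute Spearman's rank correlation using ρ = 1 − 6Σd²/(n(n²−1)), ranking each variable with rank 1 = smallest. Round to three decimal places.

Ranks of variable 1: 6, 5, 2, 4, 1, 3
Ranks of variable 2: 6, 2, 4, 3, 1, 5
d = r₁ − r₂: 0, 3, -2, 1, 0, -2
d²: 0, 9, 4, 1, 0, 4; Σd² = 18
ρ = 1 − 6·18/(6·35) = 1 − 108/210 = 0.486

0.486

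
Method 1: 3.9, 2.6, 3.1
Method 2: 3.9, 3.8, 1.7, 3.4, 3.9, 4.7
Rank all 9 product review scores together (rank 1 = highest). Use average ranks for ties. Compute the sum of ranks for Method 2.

Sorted (descending): 4.7, 3.9, 3.9, 3.9, 3.8, 3.4, 3.1, 2.6, 1.7
The 3 values of 3.9 occupy positions 2–4 → average rank 3.
Method 2 values → pooled ranks: 3.9→3, 3.8→5, 1.7→9, 3.4→6, 3.9→3, 4.7→1
Rank sum = 3 + 5 + 9 + 6 + 3 + 1 = 27

27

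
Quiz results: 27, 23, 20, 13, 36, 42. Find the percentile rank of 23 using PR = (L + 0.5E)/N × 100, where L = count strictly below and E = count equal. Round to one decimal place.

N = 6.
Strictly below 23: 2. Equal to 23: 1.
PR = (2 + 0.5·1)/6 × 100 = 41.7

41.7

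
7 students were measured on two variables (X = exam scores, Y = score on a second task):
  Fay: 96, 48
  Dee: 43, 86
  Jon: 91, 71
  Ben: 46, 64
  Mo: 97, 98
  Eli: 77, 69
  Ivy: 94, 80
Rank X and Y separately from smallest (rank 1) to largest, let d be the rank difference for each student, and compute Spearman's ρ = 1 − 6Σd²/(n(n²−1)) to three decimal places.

Ranks of variable 1: 6, 1, 4, 2, 7, 3, 5
Ranks of variable 2: 1, 6, 4, 2, 7, 3, 5
d = r₁ − r₂: 5, -5, 0, 0, 0, 0, 0
d²: 25, 25, 0, 0, 0, 0, 0; Σd² = 50
ρ = 1 − 6·50/(7·48) = 1 − 300/336 = 0.107

0.107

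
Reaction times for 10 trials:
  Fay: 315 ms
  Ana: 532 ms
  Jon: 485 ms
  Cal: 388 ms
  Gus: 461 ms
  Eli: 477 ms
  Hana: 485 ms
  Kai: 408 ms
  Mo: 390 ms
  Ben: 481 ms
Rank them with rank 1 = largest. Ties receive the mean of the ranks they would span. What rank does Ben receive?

4

Sorted (descending): 532, 485, 485, 481, 477, 461, 408, 390, 388, 315
The 2 values of 485 occupy positions 2–3 → average rank (2+3)/2 = 2.5.
Ben has value 481 ms → rank 4.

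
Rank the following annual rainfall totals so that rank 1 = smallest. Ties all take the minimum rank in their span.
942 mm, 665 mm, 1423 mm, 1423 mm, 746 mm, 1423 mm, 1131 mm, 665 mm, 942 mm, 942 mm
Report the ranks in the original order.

Sorted (ascending): 665, 665, 746, 942, 942, 942, 1131, 1423, 1423, 1423
The 2 values of 665 occupy positions 1–2 → each gets rank 1.
The 3 values of 942 occupy positions 4–6 → each gets rank 4.
The 3 values of 1423 occupy positions 8–10 → each gets rank 8.

4, 1, 8, 8, 3, 8, 7, 1, 4, 4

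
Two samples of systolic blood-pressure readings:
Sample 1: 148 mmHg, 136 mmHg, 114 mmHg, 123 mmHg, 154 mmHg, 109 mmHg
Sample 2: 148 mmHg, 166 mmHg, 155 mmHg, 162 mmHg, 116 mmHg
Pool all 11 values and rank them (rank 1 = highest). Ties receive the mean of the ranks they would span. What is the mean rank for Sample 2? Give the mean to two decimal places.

4.10

Sorted (descending): 166, 162, 155, 154, 148, 148, 136, 123, 116, 114, 109
The 2 values of 148 occupy positions 5–6 → average rank (5+6)/2 = 5.5.
Sample 2 values → pooled ranks: 148→5.5, 166→1, 155→3, 162→2, 116→9
Mean rank = (5.5 + 1 + 3 + 2 + 9) / 5 = 4.10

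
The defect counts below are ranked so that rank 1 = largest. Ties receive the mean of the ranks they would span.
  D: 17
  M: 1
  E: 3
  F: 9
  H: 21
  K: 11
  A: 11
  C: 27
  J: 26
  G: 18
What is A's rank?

Sorted (descending): 27, 26, 21, 18, 17, 11, 11, 9, 3, 1
The 2 values of 11 occupy positions 6–7 → average rank (6+7)/2 = 6.5.
A has value 11 → rank 6.5.

6.5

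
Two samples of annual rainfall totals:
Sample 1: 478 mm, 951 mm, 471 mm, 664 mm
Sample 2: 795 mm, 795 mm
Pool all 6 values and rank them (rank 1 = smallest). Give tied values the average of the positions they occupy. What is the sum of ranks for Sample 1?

12

Sorted (ascending): 471, 478, 664, 795, 795, 951
The 2 values of 795 occupy positions 4–5 → average rank (4+5)/2 = 4.5.
Sample 1 values → pooled ranks: 478→2, 951→6, 471→1, 664→3
Rank sum = 2 + 6 + 1 + 3 = 12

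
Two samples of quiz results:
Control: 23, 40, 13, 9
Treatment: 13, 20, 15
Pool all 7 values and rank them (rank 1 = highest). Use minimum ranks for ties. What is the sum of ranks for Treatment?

Sorted (descending): 40, 23, 20, 15, 13, 13, 9
The 2 values of 13 occupy positions 5–6 → each gets rank 5.
Treatment values → pooled ranks: 13→5, 20→3, 15→4
Rank sum = 5 + 3 + 4 = 12

12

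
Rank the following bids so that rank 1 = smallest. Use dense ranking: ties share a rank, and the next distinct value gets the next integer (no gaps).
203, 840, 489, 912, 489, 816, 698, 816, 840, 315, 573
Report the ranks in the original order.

1, 7, 3, 8, 3, 6, 5, 6, 7, 2, 4

Sorted (ascending): 203, 315, 489, 489, 573, 698, 816, 816, 840, 840, 912
The 2 values of 489 share dense rank 3.
The 2 values of 816 share dense rank 6.
The 2 values of 840 share dense rank 7.
Remaining distinct values take the next consecutive integers.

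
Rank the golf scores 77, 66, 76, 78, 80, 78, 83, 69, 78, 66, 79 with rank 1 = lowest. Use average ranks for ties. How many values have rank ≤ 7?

Sorted (ascending): 66, 66, 69, 76, 77, 78, 78, 78, 79, 80, 83
The 2 values of 66 occupy positions 1–2 → average rank (1+2)/2 = 1.5.
The 3 values of 78 occupy positions 6–8 → average rank 7.
Ranks ≤ 7: {1.5, 1.5, 3, 4, 5, 7, 7, 7} → 8 values.

8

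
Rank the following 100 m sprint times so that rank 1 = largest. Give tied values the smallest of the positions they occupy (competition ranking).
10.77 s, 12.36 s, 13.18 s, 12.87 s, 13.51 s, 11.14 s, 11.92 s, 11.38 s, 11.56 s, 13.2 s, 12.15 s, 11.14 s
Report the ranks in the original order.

12, 5, 3, 4, 1, 10, 7, 9, 8, 2, 6, 10

Sorted (descending): 13.51, 13.2, 13.18, 12.87, 12.36, 12.15, 11.92, 11.56, 11.38, 11.14, 11.14, 10.77
The 2 values of 11.14 occupy positions 10–11 → each gets rank 10.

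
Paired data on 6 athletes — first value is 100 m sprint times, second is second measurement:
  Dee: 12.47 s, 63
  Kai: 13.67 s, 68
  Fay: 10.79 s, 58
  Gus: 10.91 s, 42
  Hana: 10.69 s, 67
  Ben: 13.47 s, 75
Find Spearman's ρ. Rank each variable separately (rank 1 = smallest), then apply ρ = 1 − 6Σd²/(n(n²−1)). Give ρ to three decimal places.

Ranks of variable 1: 4, 6, 2, 3, 1, 5
Ranks of variable 2: 3, 5, 2, 1, 4, 6
d = r₁ − r₂: 1, 1, 0, 2, -3, -1
d²: 1, 1, 0, 4, 9, 1; Σd² = 16
ρ = 1 − 6·16/(6·35) = 1 − 96/210 = 0.543

0.543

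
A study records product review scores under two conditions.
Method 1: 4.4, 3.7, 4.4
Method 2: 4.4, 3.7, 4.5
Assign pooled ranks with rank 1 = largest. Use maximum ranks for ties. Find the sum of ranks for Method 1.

Sorted (descending): 4.5, 4.4, 4.4, 4.4, 3.7, 3.7
The 3 values of 4.4 occupy positions 2–4 → each gets rank 4.
The 2 values of 3.7 occupy positions 5–6 → each gets rank 6.
Method 1 values → pooled ranks: 4.4→4, 3.7→6, 4.4→4
Rank sum = 4 + 6 + 4 = 14

14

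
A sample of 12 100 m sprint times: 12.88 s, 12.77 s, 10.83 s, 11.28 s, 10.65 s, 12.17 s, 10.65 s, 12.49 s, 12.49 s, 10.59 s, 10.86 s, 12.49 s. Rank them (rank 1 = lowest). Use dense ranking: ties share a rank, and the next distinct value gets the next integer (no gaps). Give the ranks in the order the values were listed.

9, 8, 3, 5, 2, 6, 2, 7, 7, 1, 4, 7

Sorted (ascending): 10.59, 10.65, 10.65, 10.83, 10.86, 11.28, 12.17, 12.49, 12.49, 12.49, 12.77, 12.88
The 2 values of 10.65 share dense rank 2.
The 3 values of 12.49 share dense rank 7.
Remaining distinct values take the next consecutive integers.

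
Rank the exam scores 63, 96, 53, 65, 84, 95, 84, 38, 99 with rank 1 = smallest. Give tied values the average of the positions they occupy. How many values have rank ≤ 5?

4

Sorted (ascending): 38, 53, 63, 65, 84, 84, 95, 96, 99
The 2 values of 84 occupy positions 5–6 → average rank (5+6)/2 = 5.5.
Ranks ≤ 5: {1, 2, 3, 4} → 4 values.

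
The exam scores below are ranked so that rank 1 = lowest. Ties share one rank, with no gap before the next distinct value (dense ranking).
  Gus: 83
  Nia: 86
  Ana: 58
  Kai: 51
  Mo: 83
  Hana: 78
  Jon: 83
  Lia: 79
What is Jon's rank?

Sorted (ascending): 51, 58, 78, 79, 83, 83, 83, 86
The 3 values of 83 share dense rank 5.
Remaining distinct values take the next consecutive integers.
Jon has value 83 → rank 5.

5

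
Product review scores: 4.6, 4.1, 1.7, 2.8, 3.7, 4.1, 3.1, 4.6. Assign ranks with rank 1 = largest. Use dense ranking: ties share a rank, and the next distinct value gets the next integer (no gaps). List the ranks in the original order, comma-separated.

1, 2, 6, 5, 3, 2, 4, 1

Sorted (descending): 4.6, 4.6, 4.1, 4.1, 3.7, 3.1, 2.8, 1.7
The 2 values of 4.6 share dense rank 1.
The 2 values of 4.1 share dense rank 2.
Remaining distinct values take the next consecutive integers.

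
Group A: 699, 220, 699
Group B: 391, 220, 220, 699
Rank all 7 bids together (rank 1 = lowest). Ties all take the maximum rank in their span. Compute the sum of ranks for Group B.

17

Sorted (ascending): 220, 220, 220, 391, 699, 699, 699
The 3 values of 220 occupy positions 1–3 → each gets rank 3.
The 3 values of 699 occupy positions 5–7 → each gets rank 7.
Group B values → pooled ranks: 391→4, 220→3, 220→3, 699→7
Rank sum = 4 + 3 + 3 + 7 = 17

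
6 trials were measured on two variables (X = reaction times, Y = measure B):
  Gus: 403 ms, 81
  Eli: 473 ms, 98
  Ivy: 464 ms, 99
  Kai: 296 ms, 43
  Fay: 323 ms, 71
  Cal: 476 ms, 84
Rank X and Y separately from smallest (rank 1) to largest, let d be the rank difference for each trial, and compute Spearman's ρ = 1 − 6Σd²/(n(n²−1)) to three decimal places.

Ranks of variable 1: 3, 5, 4, 1, 2, 6
Ranks of variable 2: 3, 5, 6, 1, 2, 4
d = r₁ − r₂: 0, 0, -2, 0, 0, 2
d²: 0, 0, 4, 0, 0, 4; Σd² = 8
ρ = 1 − 6·8/(6·35) = 1 − 48/210 = 0.771

0.771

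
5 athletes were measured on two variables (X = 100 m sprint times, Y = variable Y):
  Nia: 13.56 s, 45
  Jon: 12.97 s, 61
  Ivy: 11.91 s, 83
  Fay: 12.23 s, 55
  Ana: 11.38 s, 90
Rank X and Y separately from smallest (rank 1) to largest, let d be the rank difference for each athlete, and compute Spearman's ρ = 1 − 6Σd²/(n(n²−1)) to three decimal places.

Ranks of variable 1: 5, 4, 2, 3, 1
Ranks of variable 2: 1, 3, 4, 2, 5
d = r₁ − r₂: 4, 1, -2, 1, -4
d²: 16, 1, 4, 1, 16; Σd² = 38
ρ = 1 − 6·38/(5·24) = 1 − 228/120 = -0.900

-0.900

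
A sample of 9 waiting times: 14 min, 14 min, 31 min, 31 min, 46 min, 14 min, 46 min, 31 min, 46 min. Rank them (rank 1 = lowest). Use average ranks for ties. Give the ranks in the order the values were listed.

2, 2, 5, 5, 8, 2, 8, 5, 8

Sorted (ascending): 14, 14, 14, 31, 31, 31, 46, 46, 46
The 3 values of 14 occupy positions 1–3 → average rank 2.
The 3 values of 31 occupy positions 4–6 → average rank 5.
The 3 values of 46 occupy positions 7–9 → average rank 8.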